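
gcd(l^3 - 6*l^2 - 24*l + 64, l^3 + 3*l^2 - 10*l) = l - 2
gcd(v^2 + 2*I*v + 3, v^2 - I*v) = v - I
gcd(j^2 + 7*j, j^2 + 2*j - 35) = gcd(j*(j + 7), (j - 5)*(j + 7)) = j + 7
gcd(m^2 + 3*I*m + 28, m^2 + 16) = m - 4*I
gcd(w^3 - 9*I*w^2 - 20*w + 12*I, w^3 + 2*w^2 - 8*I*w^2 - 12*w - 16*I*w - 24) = w^2 - 8*I*w - 12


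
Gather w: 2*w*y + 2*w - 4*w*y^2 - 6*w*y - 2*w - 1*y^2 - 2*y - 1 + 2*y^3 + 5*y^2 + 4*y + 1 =w*(-4*y^2 - 4*y) + 2*y^3 + 4*y^2 + 2*y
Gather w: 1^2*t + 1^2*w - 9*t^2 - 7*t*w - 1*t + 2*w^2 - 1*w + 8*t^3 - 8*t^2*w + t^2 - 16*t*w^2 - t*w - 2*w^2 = 8*t^3 - 8*t^2 - 16*t*w^2 + w*(-8*t^2 - 8*t)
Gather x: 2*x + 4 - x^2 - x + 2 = -x^2 + x + 6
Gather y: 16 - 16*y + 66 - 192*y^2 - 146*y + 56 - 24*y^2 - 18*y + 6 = -216*y^2 - 180*y + 144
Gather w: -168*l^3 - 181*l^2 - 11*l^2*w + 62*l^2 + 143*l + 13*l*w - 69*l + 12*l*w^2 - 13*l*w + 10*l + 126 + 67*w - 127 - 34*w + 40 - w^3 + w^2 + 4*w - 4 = -168*l^3 - 119*l^2 + 84*l - w^3 + w^2*(12*l + 1) + w*(37 - 11*l^2) + 35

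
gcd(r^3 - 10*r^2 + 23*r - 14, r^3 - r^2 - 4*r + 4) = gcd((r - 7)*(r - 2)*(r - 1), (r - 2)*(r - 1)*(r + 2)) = r^2 - 3*r + 2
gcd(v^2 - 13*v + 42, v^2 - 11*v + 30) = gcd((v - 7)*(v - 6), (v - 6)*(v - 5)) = v - 6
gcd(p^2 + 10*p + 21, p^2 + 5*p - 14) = p + 7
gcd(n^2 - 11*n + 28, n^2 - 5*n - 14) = n - 7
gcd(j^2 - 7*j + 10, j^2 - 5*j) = j - 5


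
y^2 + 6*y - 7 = (y - 1)*(y + 7)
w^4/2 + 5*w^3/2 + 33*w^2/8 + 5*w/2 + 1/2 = (w/2 + 1)*(w + 1/2)^2*(w + 2)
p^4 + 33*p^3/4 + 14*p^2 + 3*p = p*(p + 1/4)*(p + 2)*(p + 6)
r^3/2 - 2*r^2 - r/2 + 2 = (r/2 + 1/2)*(r - 4)*(r - 1)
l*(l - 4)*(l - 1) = l^3 - 5*l^2 + 4*l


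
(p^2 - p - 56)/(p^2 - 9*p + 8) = (p + 7)/(p - 1)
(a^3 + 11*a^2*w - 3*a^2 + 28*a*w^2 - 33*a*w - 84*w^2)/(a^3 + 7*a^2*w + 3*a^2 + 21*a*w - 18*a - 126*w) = (a + 4*w)/(a + 6)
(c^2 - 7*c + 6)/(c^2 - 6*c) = (c - 1)/c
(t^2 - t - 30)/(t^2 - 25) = (t - 6)/(t - 5)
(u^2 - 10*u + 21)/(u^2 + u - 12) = (u - 7)/(u + 4)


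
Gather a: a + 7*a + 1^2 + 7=8*a + 8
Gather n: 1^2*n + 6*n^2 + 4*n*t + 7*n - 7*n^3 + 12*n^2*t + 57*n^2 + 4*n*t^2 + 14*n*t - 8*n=-7*n^3 + n^2*(12*t + 63) + n*(4*t^2 + 18*t)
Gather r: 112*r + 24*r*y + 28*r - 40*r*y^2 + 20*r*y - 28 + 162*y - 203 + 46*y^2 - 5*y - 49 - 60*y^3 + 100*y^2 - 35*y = r*(-40*y^2 + 44*y + 140) - 60*y^3 + 146*y^2 + 122*y - 280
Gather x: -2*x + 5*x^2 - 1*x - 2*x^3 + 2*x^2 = -2*x^3 + 7*x^2 - 3*x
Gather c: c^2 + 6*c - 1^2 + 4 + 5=c^2 + 6*c + 8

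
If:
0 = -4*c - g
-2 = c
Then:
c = -2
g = 8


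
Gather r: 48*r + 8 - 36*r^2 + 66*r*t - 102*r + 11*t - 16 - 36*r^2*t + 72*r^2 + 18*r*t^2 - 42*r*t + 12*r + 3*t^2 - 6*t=r^2*(36 - 36*t) + r*(18*t^2 + 24*t - 42) + 3*t^2 + 5*t - 8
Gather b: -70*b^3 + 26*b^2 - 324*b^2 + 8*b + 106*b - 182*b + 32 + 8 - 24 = -70*b^3 - 298*b^2 - 68*b + 16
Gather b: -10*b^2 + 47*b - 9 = -10*b^2 + 47*b - 9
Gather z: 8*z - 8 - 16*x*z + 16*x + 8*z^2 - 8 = 16*x + 8*z^2 + z*(8 - 16*x) - 16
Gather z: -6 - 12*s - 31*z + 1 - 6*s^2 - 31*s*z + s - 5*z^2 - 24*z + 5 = -6*s^2 - 11*s - 5*z^2 + z*(-31*s - 55)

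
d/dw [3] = 0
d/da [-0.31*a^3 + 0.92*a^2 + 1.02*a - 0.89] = -0.93*a^2 + 1.84*a + 1.02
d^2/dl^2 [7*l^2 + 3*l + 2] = 14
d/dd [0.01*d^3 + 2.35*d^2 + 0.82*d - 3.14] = 0.03*d^2 + 4.7*d + 0.82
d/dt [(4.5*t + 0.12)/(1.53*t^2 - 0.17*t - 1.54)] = (6.885*t^2 - 0.765*t - (3.06*t - 0.17)*(4.5*t + 0.12) - 6.93)/(-1.53*t^2 + 0.17*t + 1.54)^2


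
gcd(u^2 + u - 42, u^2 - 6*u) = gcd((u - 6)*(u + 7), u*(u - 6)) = u - 6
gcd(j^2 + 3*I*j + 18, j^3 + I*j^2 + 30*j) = j + 6*I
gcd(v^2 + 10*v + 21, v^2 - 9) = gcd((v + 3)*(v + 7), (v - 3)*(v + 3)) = v + 3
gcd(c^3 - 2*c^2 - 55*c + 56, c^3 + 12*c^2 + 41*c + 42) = c + 7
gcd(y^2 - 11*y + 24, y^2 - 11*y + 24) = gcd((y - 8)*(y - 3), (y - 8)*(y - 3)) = y^2 - 11*y + 24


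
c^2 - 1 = (c - 1)*(c + 1)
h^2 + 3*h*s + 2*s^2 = (h + s)*(h + 2*s)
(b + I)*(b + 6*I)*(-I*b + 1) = -I*b^3 + 8*b^2 + 13*I*b - 6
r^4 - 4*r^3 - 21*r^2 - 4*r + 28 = (r - 7)*(r - 1)*(r + 2)^2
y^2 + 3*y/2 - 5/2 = (y - 1)*(y + 5/2)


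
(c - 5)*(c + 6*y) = c^2 + 6*c*y - 5*c - 30*y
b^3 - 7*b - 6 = (b - 3)*(b + 1)*(b + 2)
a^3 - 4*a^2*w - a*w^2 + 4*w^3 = (a - 4*w)*(a - w)*(a + w)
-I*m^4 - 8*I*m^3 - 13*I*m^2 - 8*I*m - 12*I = (m + 2)*(m + 6)*(m - I)*(-I*m + 1)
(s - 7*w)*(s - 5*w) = s^2 - 12*s*w + 35*w^2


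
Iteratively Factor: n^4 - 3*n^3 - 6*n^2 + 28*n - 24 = (n - 2)*(n^3 - n^2 - 8*n + 12) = (n - 2)*(n + 3)*(n^2 - 4*n + 4) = (n - 2)^2*(n + 3)*(n - 2)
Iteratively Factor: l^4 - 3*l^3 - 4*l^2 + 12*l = (l - 2)*(l^3 - l^2 - 6*l) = (l - 2)*(l + 2)*(l^2 - 3*l) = (l - 3)*(l - 2)*(l + 2)*(l)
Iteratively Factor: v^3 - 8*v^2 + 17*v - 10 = (v - 2)*(v^2 - 6*v + 5) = (v - 2)*(v - 1)*(v - 5)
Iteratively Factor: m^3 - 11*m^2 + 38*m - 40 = (m - 4)*(m^2 - 7*m + 10) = (m - 5)*(m - 4)*(m - 2)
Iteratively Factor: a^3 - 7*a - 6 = (a + 1)*(a^2 - a - 6) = (a - 3)*(a + 1)*(a + 2)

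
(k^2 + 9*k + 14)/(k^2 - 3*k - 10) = (k + 7)/(k - 5)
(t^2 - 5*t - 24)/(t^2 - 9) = (t - 8)/(t - 3)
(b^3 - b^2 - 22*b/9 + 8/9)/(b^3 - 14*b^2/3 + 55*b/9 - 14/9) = (3*b + 4)/(3*b - 7)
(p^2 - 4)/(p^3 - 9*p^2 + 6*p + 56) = (p - 2)/(p^2 - 11*p + 28)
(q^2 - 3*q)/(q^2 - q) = (q - 3)/(q - 1)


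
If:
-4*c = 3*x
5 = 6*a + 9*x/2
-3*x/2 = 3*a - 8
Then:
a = 19/3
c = 11/2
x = -22/3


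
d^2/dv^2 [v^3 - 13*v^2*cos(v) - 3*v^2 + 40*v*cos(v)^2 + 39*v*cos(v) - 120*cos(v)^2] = 13*v^2*cos(v) + 52*v*sin(v) - 39*v*cos(v) - 80*v*cos(2*v) + 6*v - 78*sin(v) - 80*sin(2*v) - 26*cos(v) + 240*cos(2*v) - 6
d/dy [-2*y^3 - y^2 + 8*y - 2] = -6*y^2 - 2*y + 8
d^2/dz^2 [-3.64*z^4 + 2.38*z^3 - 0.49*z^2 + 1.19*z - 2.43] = -43.68*z^2 + 14.28*z - 0.98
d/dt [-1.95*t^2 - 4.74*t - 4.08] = -3.9*t - 4.74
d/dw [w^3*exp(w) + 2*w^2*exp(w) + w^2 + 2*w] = w^3*exp(w) + 5*w^2*exp(w) + 4*w*exp(w) + 2*w + 2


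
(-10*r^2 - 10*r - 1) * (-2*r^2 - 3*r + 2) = 20*r^4 + 50*r^3 + 12*r^2 - 17*r - 2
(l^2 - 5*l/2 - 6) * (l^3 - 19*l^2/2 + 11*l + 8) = l^5 - 12*l^4 + 115*l^3/4 + 75*l^2/2 - 86*l - 48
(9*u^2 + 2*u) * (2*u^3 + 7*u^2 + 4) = 18*u^5 + 67*u^4 + 14*u^3 + 36*u^2 + 8*u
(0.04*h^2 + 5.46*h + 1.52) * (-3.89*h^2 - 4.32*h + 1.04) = -0.1556*h^4 - 21.4122*h^3 - 29.4584*h^2 - 0.888000000000001*h + 1.5808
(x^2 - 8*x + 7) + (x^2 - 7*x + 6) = 2*x^2 - 15*x + 13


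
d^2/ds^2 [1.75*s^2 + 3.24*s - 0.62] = 3.50000000000000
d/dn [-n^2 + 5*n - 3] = 5 - 2*n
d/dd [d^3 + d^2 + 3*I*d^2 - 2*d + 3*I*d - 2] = 3*d^2 + d*(2 + 6*I) - 2 + 3*I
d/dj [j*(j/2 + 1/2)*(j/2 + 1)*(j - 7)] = j^3 - 3*j^2 - 19*j/2 - 7/2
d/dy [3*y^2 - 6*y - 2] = 6*y - 6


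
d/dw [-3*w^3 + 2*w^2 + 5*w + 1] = -9*w^2 + 4*w + 5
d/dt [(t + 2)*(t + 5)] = 2*t + 7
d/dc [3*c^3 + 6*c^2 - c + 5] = 9*c^2 + 12*c - 1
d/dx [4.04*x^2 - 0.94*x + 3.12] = 8.08*x - 0.94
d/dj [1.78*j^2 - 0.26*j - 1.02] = 3.56*j - 0.26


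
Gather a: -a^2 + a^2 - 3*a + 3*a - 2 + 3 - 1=0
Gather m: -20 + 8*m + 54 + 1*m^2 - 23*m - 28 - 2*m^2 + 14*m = -m^2 - m + 6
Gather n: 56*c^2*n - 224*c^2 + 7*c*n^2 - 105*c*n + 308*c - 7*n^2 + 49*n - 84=-224*c^2 + 308*c + n^2*(7*c - 7) + n*(56*c^2 - 105*c + 49) - 84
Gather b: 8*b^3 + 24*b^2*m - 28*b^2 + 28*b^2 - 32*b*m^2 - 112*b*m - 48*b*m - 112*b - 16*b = 8*b^3 + 24*b^2*m + b*(-32*m^2 - 160*m - 128)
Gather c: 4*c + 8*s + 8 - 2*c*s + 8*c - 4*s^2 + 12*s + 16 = c*(12 - 2*s) - 4*s^2 + 20*s + 24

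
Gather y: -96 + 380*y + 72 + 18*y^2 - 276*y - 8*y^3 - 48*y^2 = -8*y^3 - 30*y^2 + 104*y - 24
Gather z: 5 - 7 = -2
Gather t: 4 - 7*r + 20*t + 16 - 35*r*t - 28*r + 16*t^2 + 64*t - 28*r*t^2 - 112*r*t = -35*r + t^2*(16 - 28*r) + t*(84 - 147*r) + 20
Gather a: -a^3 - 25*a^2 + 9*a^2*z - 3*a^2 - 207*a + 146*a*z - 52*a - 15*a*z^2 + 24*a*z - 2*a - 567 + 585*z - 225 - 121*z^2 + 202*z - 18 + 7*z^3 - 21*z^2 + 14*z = -a^3 + a^2*(9*z - 28) + a*(-15*z^2 + 170*z - 261) + 7*z^3 - 142*z^2 + 801*z - 810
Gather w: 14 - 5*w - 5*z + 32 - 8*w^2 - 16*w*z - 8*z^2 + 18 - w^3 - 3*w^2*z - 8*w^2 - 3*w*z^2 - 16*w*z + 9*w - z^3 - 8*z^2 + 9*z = -w^3 + w^2*(-3*z - 16) + w*(-3*z^2 - 32*z + 4) - z^3 - 16*z^2 + 4*z + 64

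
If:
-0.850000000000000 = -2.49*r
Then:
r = 0.34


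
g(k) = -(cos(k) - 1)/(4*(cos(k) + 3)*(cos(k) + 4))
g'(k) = -(cos(k) - 1)*sin(k)/(4*(cos(k) + 3)*(cos(k) + 4)^2) - (cos(k) - 1)*sin(k)/(4*(cos(k) + 3)^2*(cos(k) + 4)) + sin(k)/(4*(cos(k) + 3)*(cos(k) + 4))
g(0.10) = 0.00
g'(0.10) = 0.00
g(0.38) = 0.00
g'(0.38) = 0.00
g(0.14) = 0.00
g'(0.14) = 0.00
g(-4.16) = 0.04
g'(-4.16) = 0.05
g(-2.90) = 0.08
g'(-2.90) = -0.03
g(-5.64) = 0.00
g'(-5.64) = 0.01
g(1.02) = 0.01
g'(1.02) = 0.02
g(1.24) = 0.01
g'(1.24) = 0.02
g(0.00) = 0.00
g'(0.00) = 0.00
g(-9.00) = 0.07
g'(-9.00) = -0.04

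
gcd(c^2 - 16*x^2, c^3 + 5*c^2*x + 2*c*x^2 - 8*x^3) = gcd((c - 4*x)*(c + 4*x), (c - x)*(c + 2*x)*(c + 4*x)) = c + 4*x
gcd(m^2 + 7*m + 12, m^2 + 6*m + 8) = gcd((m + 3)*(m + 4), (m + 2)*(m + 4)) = m + 4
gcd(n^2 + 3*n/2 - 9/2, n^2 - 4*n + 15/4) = n - 3/2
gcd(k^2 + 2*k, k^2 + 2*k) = k^2 + 2*k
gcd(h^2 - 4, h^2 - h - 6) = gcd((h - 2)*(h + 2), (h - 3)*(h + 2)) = h + 2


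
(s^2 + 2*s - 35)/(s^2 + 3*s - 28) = (s - 5)/(s - 4)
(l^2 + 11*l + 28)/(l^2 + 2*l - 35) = (l + 4)/(l - 5)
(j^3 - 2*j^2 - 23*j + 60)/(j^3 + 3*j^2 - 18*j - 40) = (j - 3)/(j + 2)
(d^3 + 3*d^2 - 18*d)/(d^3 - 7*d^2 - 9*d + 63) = d*(d + 6)/(d^2 - 4*d - 21)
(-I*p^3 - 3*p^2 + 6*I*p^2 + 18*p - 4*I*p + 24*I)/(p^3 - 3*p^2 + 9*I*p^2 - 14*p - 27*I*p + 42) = (-I*p^3 + p^2*(-3 + 6*I) + p*(18 - 4*I) + 24*I)/(p^3 + p^2*(-3 + 9*I) + p*(-14 - 27*I) + 42)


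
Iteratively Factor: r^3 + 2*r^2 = (r)*(r^2 + 2*r) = r*(r + 2)*(r)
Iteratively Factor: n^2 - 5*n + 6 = (n - 2)*(n - 3)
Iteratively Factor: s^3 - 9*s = (s + 3)*(s^2 - 3*s) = (s - 3)*(s + 3)*(s)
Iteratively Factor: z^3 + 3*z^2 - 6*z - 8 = (z + 1)*(z^2 + 2*z - 8) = (z + 1)*(z + 4)*(z - 2)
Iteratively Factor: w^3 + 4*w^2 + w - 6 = (w + 2)*(w^2 + 2*w - 3) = (w - 1)*(w + 2)*(w + 3)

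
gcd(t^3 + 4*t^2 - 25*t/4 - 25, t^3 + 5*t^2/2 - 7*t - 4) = t + 4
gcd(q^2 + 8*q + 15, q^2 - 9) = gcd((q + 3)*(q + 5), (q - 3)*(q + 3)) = q + 3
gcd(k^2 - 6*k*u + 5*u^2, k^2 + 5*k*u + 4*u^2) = 1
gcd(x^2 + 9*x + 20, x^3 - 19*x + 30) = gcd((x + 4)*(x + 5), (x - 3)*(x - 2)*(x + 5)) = x + 5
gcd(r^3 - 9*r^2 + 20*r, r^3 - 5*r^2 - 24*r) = r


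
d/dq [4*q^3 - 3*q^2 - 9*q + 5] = 12*q^2 - 6*q - 9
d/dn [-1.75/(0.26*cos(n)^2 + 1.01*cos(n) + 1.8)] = -(0.91*cos(n) + 1.7675)*sin(n)/(0.26*cos(n)^2 + 1.01*cos(n) + 1.8)^2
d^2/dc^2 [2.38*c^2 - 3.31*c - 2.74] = 4.76000000000000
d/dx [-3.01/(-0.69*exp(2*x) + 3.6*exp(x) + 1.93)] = (10.836 - 4.1538*exp(x))*exp(x)/(-0.69*exp(2*x) + 3.6*exp(x) + 1.93)^2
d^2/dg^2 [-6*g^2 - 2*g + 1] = -12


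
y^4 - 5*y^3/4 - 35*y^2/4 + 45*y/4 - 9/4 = (y - 3)*(y - 1)*(y - 1/4)*(y + 3)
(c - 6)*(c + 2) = c^2 - 4*c - 12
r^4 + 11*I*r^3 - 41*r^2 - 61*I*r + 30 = (r + I)*(r + 2*I)*(r + 3*I)*(r + 5*I)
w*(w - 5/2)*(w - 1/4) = w^3 - 11*w^2/4 + 5*w/8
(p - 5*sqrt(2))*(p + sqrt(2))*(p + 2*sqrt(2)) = p^3 - 2*sqrt(2)*p^2 - 26*p - 20*sqrt(2)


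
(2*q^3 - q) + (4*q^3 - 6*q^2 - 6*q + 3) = 6*q^3 - 6*q^2 - 7*q + 3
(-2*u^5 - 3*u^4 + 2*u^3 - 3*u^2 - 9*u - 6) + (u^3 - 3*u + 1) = -2*u^5 - 3*u^4 + 3*u^3 - 3*u^2 - 12*u - 5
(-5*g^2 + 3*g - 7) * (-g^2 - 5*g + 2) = 5*g^4 + 22*g^3 - 18*g^2 + 41*g - 14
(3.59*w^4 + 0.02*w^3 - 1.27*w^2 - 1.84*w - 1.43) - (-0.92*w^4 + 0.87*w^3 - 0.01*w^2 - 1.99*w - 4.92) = 4.51*w^4 - 0.85*w^3 - 1.26*w^2 + 0.15*w + 3.49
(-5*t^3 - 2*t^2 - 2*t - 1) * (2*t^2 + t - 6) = -10*t^5 - 9*t^4 + 24*t^3 + 8*t^2 + 11*t + 6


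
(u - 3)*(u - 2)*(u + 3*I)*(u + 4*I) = u^4 - 5*u^3 + 7*I*u^3 - 6*u^2 - 35*I*u^2 + 60*u + 42*I*u - 72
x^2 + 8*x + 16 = (x + 4)^2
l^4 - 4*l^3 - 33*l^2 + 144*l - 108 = (l - 6)*(l - 3)*(l - 1)*(l + 6)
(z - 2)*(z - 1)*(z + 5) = z^3 + 2*z^2 - 13*z + 10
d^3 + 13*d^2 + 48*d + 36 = (d + 1)*(d + 6)^2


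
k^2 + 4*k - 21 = (k - 3)*(k + 7)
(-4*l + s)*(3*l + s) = -12*l^2 - l*s + s^2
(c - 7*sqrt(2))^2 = c^2 - 14*sqrt(2)*c + 98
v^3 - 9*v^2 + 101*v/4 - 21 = (v - 4)*(v - 7/2)*(v - 3/2)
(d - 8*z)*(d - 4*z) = d^2 - 12*d*z + 32*z^2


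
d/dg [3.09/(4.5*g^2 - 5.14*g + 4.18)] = (15.8826 - 27.81*g)/(4.5*g^2 - 5.14*g + 4.18)^2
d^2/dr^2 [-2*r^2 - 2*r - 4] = -4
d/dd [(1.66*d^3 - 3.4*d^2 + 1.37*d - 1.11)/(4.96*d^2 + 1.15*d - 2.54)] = (8.2336*d^4 + 3.818*d^3 - 23.3544*d^2 + 28.2832*d - 2.2033)/(24.6016*d^4 + 11.408*d^3 - 23.8743*d^2 - 5.842*d + 6.4516)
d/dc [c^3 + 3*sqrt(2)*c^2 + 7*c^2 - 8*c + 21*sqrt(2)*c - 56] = 3*c^2 + 6*sqrt(2)*c + 14*c - 8 + 21*sqrt(2)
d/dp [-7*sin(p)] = -7*cos(p)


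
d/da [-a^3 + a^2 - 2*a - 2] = -3*a^2 + 2*a - 2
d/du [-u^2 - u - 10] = -2*u - 1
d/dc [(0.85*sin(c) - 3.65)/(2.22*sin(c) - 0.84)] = 7.389*cos(c)/(2.22*sin(c) - 0.84)^2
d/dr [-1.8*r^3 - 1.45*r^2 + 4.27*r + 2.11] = -5.4*r^2 - 2.9*r + 4.27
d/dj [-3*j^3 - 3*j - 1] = -9*j^2 - 3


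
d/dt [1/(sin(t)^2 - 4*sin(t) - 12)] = 2*(2 - sin(t))*cos(t)/((sin(t) - 6)^2*(sin(t) + 2)^2)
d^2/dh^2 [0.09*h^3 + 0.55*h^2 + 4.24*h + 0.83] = 0.54*h + 1.1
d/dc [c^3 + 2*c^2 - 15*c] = 3*c^2 + 4*c - 15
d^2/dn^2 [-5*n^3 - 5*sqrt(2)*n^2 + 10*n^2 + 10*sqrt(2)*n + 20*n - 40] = -30*n - 10*sqrt(2) + 20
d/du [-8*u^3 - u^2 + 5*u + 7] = -24*u^2 - 2*u + 5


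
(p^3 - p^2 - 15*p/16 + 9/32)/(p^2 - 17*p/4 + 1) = (8*p^2 - 6*p - 9)/(8*(p - 4))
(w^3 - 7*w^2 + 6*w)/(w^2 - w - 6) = w*(-w^2 + 7*w - 6)/(-w^2 + w + 6)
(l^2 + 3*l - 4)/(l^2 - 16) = (l - 1)/(l - 4)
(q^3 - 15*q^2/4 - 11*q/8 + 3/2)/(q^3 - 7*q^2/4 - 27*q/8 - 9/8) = (2*q^2 - 9*q + 4)/(2*q^2 - 5*q - 3)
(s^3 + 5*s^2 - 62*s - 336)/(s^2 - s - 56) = s + 6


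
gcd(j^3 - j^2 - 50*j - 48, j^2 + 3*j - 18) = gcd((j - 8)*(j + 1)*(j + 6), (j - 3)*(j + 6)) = j + 6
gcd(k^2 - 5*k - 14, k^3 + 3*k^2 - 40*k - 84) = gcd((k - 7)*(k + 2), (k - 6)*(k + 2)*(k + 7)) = k + 2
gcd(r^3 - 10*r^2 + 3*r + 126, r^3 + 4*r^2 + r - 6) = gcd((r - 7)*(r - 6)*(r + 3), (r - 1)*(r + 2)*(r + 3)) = r + 3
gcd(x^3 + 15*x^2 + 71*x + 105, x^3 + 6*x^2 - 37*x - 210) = x^2 + 12*x + 35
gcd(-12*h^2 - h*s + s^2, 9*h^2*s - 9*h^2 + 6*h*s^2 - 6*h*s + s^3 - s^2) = 3*h + s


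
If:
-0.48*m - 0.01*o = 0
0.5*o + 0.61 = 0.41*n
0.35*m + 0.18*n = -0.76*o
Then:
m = 0.01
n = 1.15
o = -0.28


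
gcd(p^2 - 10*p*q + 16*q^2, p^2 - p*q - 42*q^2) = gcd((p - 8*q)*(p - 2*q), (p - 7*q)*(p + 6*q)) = 1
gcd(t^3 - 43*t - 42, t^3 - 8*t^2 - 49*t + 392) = t - 7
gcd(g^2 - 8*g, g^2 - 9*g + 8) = g - 8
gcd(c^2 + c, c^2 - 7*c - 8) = c + 1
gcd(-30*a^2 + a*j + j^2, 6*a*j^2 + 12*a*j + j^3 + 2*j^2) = 6*a + j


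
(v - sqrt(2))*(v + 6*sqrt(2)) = v^2 + 5*sqrt(2)*v - 12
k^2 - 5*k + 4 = (k - 4)*(k - 1)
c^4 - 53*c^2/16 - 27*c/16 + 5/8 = (c - 2)*(c - 1/4)*(c + 1)*(c + 5/4)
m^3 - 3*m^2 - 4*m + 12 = (m - 3)*(m - 2)*(m + 2)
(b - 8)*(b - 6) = b^2 - 14*b + 48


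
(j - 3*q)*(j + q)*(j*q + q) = j^3*q - 2*j^2*q^2 + j^2*q - 3*j*q^3 - 2*j*q^2 - 3*q^3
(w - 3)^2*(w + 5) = w^3 - w^2 - 21*w + 45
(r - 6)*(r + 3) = r^2 - 3*r - 18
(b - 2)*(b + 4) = b^2 + 2*b - 8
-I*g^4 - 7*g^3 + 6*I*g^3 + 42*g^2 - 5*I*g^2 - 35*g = g*(g - 5)*(g - 7*I)*(-I*g + I)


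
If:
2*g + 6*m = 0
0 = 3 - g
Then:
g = 3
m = -1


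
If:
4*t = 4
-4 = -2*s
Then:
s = 2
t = 1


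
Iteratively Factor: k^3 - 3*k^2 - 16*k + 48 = (k + 4)*(k^2 - 7*k + 12) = (k - 3)*(k + 4)*(k - 4)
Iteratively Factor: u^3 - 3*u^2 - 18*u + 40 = (u - 2)*(u^2 - u - 20) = (u - 2)*(u + 4)*(u - 5)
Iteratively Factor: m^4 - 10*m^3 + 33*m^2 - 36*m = (m)*(m^3 - 10*m^2 + 33*m - 36) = m*(m - 3)*(m^2 - 7*m + 12) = m*(m - 3)^2*(m - 4)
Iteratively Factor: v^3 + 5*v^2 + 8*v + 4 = (v + 2)*(v^2 + 3*v + 2) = (v + 2)^2*(v + 1)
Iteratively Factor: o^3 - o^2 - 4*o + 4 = (o - 1)*(o^2 - 4) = (o - 1)*(o + 2)*(o - 2)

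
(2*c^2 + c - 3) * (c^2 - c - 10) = 2*c^4 - c^3 - 24*c^2 - 7*c + 30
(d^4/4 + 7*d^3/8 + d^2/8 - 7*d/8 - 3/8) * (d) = d^5/4 + 7*d^4/8 + d^3/8 - 7*d^2/8 - 3*d/8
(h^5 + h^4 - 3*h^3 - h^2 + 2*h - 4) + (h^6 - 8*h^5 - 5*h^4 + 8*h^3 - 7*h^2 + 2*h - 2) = h^6 - 7*h^5 - 4*h^4 + 5*h^3 - 8*h^2 + 4*h - 6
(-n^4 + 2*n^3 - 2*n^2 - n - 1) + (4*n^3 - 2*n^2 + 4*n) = -n^4 + 6*n^3 - 4*n^2 + 3*n - 1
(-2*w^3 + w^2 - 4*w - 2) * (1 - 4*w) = 8*w^4 - 6*w^3 + 17*w^2 + 4*w - 2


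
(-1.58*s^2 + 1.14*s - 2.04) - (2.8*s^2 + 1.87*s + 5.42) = -4.38*s^2 - 0.73*s - 7.46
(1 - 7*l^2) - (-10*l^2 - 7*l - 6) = 3*l^2 + 7*l + 7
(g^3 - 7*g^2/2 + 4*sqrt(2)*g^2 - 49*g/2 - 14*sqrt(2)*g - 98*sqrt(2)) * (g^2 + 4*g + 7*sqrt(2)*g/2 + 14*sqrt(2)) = g^5 + g^4/2 + 15*sqrt(2)*g^4/2 - 21*g^3/2 + 15*sqrt(2)*g^3/4 - 1155*sqrt(2)*g^2/4 - 84*g^2 - 1078*g - 735*sqrt(2)*g - 2744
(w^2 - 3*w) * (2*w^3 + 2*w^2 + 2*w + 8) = 2*w^5 - 4*w^4 - 4*w^3 + 2*w^2 - 24*w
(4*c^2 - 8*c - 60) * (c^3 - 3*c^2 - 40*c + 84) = 4*c^5 - 20*c^4 - 196*c^3 + 836*c^2 + 1728*c - 5040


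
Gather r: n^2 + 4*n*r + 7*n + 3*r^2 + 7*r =n^2 + 7*n + 3*r^2 + r*(4*n + 7)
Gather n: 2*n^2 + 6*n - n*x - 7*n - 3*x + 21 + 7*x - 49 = 2*n^2 + n*(-x - 1) + 4*x - 28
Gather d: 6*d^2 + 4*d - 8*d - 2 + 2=6*d^2 - 4*d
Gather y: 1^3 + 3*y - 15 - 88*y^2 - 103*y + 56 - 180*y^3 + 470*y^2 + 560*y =-180*y^3 + 382*y^2 + 460*y + 42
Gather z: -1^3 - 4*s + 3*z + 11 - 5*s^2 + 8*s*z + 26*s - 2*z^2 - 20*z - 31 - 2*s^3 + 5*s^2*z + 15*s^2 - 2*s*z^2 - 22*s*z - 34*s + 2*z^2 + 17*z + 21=-2*s^3 + 10*s^2 - 2*s*z^2 - 12*s + z*(5*s^2 - 14*s)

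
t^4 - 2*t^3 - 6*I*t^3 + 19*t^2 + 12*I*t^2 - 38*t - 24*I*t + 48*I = (t - 2)*(t - 8*I)*(t - I)*(t + 3*I)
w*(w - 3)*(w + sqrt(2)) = w^3 - 3*w^2 + sqrt(2)*w^2 - 3*sqrt(2)*w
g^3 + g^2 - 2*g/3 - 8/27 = (g - 2/3)*(g + 1/3)*(g + 4/3)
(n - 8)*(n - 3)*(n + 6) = n^3 - 5*n^2 - 42*n + 144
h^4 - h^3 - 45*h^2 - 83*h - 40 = (h - 8)*(h + 1)^2*(h + 5)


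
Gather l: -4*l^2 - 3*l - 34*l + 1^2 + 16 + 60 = -4*l^2 - 37*l + 77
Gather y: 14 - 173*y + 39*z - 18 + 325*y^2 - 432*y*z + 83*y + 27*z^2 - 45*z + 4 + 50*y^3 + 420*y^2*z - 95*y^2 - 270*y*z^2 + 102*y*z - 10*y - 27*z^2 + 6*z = 50*y^3 + y^2*(420*z + 230) + y*(-270*z^2 - 330*z - 100)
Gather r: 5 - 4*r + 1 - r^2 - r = -r^2 - 5*r + 6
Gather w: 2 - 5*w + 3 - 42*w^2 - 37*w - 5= -42*w^2 - 42*w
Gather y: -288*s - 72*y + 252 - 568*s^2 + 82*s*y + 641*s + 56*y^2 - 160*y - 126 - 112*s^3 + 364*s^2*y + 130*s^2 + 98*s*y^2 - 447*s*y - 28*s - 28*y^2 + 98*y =-112*s^3 - 438*s^2 + 325*s + y^2*(98*s + 28) + y*(364*s^2 - 365*s - 134) + 126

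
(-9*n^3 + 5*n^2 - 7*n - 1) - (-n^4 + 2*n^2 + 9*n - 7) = n^4 - 9*n^3 + 3*n^2 - 16*n + 6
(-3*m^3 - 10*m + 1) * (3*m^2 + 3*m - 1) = -9*m^5 - 9*m^4 - 27*m^3 - 27*m^2 + 13*m - 1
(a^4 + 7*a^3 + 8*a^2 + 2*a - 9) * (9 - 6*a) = -6*a^5 - 33*a^4 + 15*a^3 + 60*a^2 + 72*a - 81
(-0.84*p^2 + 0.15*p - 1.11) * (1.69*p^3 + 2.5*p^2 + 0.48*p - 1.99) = -1.4196*p^5 - 1.8465*p^4 - 1.9041*p^3 - 1.0314*p^2 - 0.8313*p + 2.2089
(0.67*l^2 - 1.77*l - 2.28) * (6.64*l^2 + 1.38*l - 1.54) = 4.4488*l^4 - 10.8282*l^3 - 18.6136*l^2 - 0.420599999999999*l + 3.5112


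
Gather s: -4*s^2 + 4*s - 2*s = -4*s^2 + 2*s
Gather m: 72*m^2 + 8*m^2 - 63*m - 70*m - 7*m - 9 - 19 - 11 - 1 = 80*m^2 - 140*m - 40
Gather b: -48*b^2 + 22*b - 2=-48*b^2 + 22*b - 2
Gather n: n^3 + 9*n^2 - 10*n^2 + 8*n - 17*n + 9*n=n^3 - n^2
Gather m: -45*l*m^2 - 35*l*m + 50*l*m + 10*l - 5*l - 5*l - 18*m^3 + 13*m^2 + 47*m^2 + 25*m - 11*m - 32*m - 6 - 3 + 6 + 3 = -18*m^3 + m^2*(60 - 45*l) + m*(15*l - 18)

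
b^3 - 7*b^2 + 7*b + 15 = (b - 5)*(b - 3)*(b + 1)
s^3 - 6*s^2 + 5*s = s*(s - 5)*(s - 1)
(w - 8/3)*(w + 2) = w^2 - 2*w/3 - 16/3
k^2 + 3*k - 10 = (k - 2)*(k + 5)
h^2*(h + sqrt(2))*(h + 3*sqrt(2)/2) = h^4 + 5*sqrt(2)*h^3/2 + 3*h^2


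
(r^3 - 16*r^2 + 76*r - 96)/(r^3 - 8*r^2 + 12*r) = (r - 8)/r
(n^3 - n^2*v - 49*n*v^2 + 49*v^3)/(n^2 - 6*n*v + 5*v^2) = (-n^2 + 49*v^2)/(-n + 5*v)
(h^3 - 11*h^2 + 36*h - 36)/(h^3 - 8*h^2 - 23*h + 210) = (h^2 - 5*h + 6)/(h^2 - 2*h - 35)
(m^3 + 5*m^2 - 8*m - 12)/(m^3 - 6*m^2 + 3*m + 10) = (m + 6)/(m - 5)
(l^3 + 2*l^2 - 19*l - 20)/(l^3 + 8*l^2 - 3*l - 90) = (l^2 - 3*l - 4)/(l^2 + 3*l - 18)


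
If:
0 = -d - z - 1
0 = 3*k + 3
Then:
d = -z - 1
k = -1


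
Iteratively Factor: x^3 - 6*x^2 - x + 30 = (x - 3)*(x^2 - 3*x - 10) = (x - 3)*(x + 2)*(x - 5)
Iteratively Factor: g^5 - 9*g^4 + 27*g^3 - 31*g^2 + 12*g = (g)*(g^4 - 9*g^3 + 27*g^2 - 31*g + 12) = g*(g - 3)*(g^3 - 6*g^2 + 9*g - 4) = g*(g - 3)*(g - 1)*(g^2 - 5*g + 4) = g*(g - 3)*(g - 1)^2*(g - 4)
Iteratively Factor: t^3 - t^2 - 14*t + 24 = (t - 2)*(t^2 + t - 12) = (t - 3)*(t - 2)*(t + 4)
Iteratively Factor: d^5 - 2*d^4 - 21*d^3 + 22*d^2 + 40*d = (d - 5)*(d^4 + 3*d^3 - 6*d^2 - 8*d) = (d - 5)*(d + 4)*(d^3 - d^2 - 2*d) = d*(d - 5)*(d + 4)*(d^2 - d - 2) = d*(d - 5)*(d - 2)*(d + 4)*(d + 1)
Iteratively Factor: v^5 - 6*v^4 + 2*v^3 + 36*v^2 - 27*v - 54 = (v - 3)*(v^4 - 3*v^3 - 7*v^2 + 15*v + 18) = (v - 3)^2*(v^3 - 7*v - 6) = (v - 3)^3*(v^2 + 3*v + 2) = (v - 3)^3*(v + 2)*(v + 1)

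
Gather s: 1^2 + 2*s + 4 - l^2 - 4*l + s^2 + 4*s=-l^2 - 4*l + s^2 + 6*s + 5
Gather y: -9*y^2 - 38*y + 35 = -9*y^2 - 38*y + 35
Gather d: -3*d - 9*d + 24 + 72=96 - 12*d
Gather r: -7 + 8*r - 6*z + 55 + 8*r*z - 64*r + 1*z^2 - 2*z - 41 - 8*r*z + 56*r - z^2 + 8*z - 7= 0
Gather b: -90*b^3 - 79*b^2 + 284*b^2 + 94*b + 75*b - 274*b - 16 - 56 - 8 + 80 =-90*b^3 + 205*b^2 - 105*b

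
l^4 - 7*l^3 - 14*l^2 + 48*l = l*(l - 8)*(l - 2)*(l + 3)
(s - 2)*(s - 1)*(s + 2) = s^3 - s^2 - 4*s + 4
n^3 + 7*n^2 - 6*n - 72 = (n - 3)*(n + 4)*(n + 6)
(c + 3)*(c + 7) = c^2 + 10*c + 21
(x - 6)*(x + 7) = x^2 + x - 42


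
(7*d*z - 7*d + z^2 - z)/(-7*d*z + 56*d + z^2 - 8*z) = (-7*d*z + 7*d - z^2 + z)/(7*d*z - 56*d - z^2 + 8*z)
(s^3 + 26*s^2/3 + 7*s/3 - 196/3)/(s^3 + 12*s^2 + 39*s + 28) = (s - 7/3)/(s + 1)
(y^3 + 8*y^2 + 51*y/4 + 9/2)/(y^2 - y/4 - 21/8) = 2*(2*y^2 + 13*y + 6)/(4*y - 7)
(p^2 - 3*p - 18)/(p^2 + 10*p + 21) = (p - 6)/(p + 7)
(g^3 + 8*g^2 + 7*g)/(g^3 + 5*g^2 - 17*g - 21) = g/(g - 3)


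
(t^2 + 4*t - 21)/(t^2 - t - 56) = (t - 3)/(t - 8)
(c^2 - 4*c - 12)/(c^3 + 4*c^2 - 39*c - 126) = (c + 2)/(c^2 + 10*c + 21)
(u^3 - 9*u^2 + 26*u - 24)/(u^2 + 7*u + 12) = (u^3 - 9*u^2 + 26*u - 24)/(u^2 + 7*u + 12)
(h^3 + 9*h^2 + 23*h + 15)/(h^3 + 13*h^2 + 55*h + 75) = (h + 1)/(h + 5)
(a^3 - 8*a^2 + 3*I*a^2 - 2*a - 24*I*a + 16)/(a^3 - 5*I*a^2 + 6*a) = (a^2 + 2*a*(-4 + I) - 16*I)/(a*(a - 6*I))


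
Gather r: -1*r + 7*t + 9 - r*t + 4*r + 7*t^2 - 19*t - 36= r*(3 - t) + 7*t^2 - 12*t - 27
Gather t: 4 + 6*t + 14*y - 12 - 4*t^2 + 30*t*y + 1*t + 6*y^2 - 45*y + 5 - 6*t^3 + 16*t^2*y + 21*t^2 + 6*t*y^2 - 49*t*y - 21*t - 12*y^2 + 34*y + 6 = -6*t^3 + t^2*(16*y + 17) + t*(6*y^2 - 19*y - 14) - 6*y^2 + 3*y + 3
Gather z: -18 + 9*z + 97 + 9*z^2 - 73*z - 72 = 9*z^2 - 64*z + 7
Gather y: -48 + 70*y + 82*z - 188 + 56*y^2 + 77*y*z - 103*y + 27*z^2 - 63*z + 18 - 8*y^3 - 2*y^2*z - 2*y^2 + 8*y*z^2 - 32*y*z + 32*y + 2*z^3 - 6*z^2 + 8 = -8*y^3 + y^2*(54 - 2*z) + y*(8*z^2 + 45*z - 1) + 2*z^3 + 21*z^2 + 19*z - 210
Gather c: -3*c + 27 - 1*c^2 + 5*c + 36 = -c^2 + 2*c + 63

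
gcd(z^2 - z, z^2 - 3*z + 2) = z - 1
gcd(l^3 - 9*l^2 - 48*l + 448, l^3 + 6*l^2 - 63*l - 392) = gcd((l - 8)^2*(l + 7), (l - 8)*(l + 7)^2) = l^2 - l - 56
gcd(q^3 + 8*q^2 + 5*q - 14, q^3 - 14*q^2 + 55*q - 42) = q - 1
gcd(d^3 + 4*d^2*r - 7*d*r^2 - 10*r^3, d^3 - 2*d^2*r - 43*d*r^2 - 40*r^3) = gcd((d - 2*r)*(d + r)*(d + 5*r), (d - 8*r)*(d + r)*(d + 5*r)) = d^2 + 6*d*r + 5*r^2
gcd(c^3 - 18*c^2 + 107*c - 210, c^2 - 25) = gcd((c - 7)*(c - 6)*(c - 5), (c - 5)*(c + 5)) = c - 5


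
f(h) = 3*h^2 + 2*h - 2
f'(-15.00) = -88.00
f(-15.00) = 643.00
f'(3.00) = 20.00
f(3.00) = 31.00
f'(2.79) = 18.74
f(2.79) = 26.93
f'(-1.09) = -4.54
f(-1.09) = -0.62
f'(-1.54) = -7.24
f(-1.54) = 2.03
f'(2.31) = 15.86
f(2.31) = 18.63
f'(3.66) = 23.96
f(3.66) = 45.51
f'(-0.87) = -3.22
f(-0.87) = -1.47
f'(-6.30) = -35.80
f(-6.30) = 104.47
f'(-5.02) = -28.12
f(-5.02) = 63.56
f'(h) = 6*h + 2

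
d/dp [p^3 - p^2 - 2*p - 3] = 3*p^2 - 2*p - 2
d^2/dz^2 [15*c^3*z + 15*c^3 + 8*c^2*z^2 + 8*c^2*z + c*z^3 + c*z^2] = 2*c*(8*c + 3*z + 1)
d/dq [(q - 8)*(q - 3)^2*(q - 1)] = 4*q^3 - 45*q^2 + 142*q - 129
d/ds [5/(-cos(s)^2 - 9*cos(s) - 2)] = -5*(2*cos(s) + 9)*sin(s)/(cos(s)^2 + 9*cos(s) + 2)^2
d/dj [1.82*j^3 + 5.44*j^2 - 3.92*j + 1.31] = 5.46*j^2 + 10.88*j - 3.92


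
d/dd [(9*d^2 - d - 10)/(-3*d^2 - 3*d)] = -10/(3*d^2)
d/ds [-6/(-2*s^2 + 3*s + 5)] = 6*(3 - 4*s)/(-2*s^2 + 3*s + 5)^2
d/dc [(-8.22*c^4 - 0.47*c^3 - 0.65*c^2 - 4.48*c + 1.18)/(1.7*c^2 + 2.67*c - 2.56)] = (-27.948*c^5 - 66.6412*c^4 + 81.663*c^3 + 9.4901*c^2 - 0.684*c + 8.3182)/(2.89*c^4 + 9.078*c^3 - 1.5751*c^2 - 13.6704*c + 6.5536)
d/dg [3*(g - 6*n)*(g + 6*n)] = 6*g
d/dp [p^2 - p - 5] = 2*p - 1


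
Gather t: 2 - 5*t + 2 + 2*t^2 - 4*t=2*t^2 - 9*t + 4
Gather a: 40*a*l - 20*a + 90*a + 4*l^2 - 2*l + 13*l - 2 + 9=a*(40*l + 70) + 4*l^2 + 11*l + 7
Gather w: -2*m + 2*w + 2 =-2*m + 2*w + 2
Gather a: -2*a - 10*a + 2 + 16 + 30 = 48 - 12*a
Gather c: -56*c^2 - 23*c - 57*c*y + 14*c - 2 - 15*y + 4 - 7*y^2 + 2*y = -56*c^2 + c*(-57*y - 9) - 7*y^2 - 13*y + 2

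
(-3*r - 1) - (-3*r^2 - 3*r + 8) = 3*r^2 - 9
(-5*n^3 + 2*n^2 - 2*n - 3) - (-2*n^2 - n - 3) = -5*n^3 + 4*n^2 - n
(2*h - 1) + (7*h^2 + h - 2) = 7*h^2 + 3*h - 3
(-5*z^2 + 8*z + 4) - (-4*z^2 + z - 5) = -z^2 + 7*z + 9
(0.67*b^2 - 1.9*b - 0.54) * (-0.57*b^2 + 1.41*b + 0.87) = -0.3819*b^4 + 2.0277*b^3 - 1.7883*b^2 - 2.4144*b - 0.4698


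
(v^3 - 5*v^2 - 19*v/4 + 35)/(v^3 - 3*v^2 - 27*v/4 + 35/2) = (v - 4)/(v - 2)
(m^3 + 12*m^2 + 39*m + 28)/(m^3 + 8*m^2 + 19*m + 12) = (m + 7)/(m + 3)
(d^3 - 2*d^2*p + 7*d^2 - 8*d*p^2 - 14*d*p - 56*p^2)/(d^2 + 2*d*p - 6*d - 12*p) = (d^2 - 4*d*p + 7*d - 28*p)/(d - 6)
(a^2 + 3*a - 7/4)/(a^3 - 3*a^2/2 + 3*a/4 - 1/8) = 2*(2*a + 7)/(4*a^2 - 4*a + 1)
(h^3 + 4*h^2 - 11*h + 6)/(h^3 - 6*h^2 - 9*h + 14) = (h^2 + 5*h - 6)/(h^2 - 5*h - 14)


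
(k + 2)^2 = k^2 + 4*k + 4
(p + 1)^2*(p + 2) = p^3 + 4*p^2 + 5*p + 2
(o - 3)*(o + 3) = o^2 - 9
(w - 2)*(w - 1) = w^2 - 3*w + 2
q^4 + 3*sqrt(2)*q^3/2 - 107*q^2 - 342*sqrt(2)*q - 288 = (q - 8*sqrt(2))*(q + sqrt(2)/2)*(q + 3*sqrt(2))*(q + 6*sqrt(2))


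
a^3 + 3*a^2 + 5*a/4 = a*(a + 1/2)*(a + 5/2)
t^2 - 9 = (t - 3)*(t + 3)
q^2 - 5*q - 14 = (q - 7)*(q + 2)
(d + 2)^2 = d^2 + 4*d + 4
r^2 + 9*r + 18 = (r + 3)*(r + 6)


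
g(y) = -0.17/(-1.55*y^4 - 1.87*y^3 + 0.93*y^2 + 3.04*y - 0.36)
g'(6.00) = -0.00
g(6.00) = 0.00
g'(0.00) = 3.99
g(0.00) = 0.47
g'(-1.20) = 0.08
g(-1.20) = 0.06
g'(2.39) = -0.00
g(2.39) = 0.00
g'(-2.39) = 0.01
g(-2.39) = 0.01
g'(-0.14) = 0.78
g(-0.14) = 0.22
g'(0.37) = 0.76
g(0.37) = -0.22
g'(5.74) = -0.00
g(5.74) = 0.00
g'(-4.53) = 0.00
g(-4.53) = 0.00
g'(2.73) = -0.00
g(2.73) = 0.00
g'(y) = -0.17*(6.2*y^3 + 5.61*y^2 - 1.86*y - 3.04)/(-1.55*y^4 - 1.87*y^3 + 0.93*y^2 + 3.04*y - 0.36)^2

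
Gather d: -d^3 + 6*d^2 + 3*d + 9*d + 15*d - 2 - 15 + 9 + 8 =-d^3 + 6*d^2 + 27*d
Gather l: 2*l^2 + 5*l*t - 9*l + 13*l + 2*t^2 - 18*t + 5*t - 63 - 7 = 2*l^2 + l*(5*t + 4) + 2*t^2 - 13*t - 70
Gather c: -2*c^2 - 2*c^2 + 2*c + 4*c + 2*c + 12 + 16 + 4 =-4*c^2 + 8*c + 32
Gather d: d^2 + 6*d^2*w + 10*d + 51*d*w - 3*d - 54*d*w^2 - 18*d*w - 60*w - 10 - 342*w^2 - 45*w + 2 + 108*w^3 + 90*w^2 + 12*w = d^2*(6*w + 1) + d*(-54*w^2 + 33*w + 7) + 108*w^3 - 252*w^2 - 93*w - 8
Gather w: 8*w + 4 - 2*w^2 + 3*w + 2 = -2*w^2 + 11*w + 6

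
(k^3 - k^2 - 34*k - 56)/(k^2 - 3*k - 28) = k + 2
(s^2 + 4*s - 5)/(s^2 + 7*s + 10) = (s - 1)/(s + 2)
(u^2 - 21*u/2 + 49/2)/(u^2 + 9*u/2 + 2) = (2*u^2 - 21*u + 49)/(2*u^2 + 9*u + 4)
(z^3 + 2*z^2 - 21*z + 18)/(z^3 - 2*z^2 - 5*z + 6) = (z + 6)/(z + 2)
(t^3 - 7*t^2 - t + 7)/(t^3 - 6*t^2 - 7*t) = (t - 1)/t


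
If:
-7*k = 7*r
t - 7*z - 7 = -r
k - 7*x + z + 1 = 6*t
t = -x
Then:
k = -4*z - 4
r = 4*z + 4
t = 3*z + 3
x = -3*z - 3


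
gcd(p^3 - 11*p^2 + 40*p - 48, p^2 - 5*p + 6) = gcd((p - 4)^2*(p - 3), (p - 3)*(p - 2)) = p - 3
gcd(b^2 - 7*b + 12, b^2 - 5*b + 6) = b - 3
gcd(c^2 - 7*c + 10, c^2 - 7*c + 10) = c^2 - 7*c + 10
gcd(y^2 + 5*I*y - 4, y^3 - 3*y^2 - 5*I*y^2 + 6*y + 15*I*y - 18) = y + I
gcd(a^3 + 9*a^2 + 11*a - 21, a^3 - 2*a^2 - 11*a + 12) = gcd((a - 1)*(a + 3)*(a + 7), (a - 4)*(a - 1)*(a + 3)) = a^2 + 2*a - 3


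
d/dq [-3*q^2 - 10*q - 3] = -6*q - 10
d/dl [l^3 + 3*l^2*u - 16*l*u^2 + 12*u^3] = 3*l^2 + 6*l*u - 16*u^2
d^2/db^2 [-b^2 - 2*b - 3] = -2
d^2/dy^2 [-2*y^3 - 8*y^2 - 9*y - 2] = -12*y - 16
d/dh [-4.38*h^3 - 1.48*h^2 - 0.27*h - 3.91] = -13.14*h^2 - 2.96*h - 0.27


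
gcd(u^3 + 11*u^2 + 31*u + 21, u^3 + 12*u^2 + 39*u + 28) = u^2 + 8*u + 7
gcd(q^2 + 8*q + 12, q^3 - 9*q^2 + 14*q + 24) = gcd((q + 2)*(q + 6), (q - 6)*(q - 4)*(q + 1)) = 1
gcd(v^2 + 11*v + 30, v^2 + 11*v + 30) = v^2 + 11*v + 30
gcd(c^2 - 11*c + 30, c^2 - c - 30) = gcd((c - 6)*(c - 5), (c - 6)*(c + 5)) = c - 6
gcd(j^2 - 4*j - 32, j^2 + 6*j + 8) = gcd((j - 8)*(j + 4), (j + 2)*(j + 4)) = j + 4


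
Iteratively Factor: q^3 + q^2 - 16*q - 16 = (q + 1)*(q^2 - 16) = (q - 4)*(q + 1)*(q + 4)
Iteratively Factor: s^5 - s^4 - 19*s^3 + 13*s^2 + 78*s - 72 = (s + 3)*(s^4 - 4*s^3 - 7*s^2 + 34*s - 24) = (s + 3)^2*(s^3 - 7*s^2 + 14*s - 8) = (s - 1)*(s + 3)^2*(s^2 - 6*s + 8) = (s - 2)*(s - 1)*(s + 3)^2*(s - 4)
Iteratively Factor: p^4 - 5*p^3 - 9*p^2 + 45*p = (p - 5)*(p^3 - 9*p) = (p - 5)*(p - 3)*(p^2 + 3*p) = p*(p - 5)*(p - 3)*(p + 3)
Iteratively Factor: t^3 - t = (t)*(t^2 - 1) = t*(t - 1)*(t + 1)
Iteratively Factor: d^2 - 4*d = (d - 4)*(d)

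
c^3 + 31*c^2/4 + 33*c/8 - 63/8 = (c - 3/4)*(c + 3/2)*(c + 7)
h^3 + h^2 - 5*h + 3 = (h - 1)^2*(h + 3)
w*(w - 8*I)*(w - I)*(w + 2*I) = w^4 - 7*I*w^3 + 10*w^2 - 16*I*w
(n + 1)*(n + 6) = n^2 + 7*n + 6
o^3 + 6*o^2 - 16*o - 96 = (o - 4)*(o + 4)*(o + 6)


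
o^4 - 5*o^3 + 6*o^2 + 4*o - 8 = (o - 2)^3*(o + 1)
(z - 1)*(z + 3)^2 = z^3 + 5*z^2 + 3*z - 9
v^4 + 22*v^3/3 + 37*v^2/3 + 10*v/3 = v*(v + 1/3)*(v + 2)*(v + 5)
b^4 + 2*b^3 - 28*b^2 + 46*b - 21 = (b - 3)*(b - 1)^2*(b + 7)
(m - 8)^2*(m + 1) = m^3 - 15*m^2 + 48*m + 64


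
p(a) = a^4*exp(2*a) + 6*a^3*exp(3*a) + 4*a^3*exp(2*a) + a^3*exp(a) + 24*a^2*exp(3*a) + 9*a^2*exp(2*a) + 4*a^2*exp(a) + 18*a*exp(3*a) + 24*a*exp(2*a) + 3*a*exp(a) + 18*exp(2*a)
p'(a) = 2*a^4*exp(2*a) + 18*a^3*exp(3*a) + 12*a^3*exp(2*a) + a^3*exp(a) + 90*a^2*exp(3*a) + 30*a^2*exp(2*a) + 7*a^2*exp(a) + 102*a*exp(3*a) + 66*a*exp(2*a) + 11*a*exp(a) + 18*exp(3*a) + 60*exp(2*a) + 3*exp(a)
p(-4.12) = -0.21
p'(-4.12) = 0.12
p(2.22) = 190671.69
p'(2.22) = 736697.99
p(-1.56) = 0.03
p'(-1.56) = -0.27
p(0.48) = 150.41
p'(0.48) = 655.94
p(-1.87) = 0.10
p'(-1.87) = -0.15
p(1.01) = 1459.83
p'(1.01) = 6144.37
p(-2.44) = 0.11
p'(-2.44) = 0.12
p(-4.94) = -0.26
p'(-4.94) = 0.00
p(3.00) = 3647212.78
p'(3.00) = 13538603.54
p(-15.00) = 0.00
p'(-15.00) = 0.00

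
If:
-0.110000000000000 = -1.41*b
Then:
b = 0.08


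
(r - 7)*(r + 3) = r^2 - 4*r - 21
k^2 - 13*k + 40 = (k - 8)*(k - 5)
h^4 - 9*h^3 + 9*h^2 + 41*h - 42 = (h - 7)*(h - 3)*(h - 1)*(h + 2)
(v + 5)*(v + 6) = v^2 + 11*v + 30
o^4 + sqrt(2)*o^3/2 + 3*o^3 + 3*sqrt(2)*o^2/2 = o^2*(o + 3)*(o + sqrt(2)/2)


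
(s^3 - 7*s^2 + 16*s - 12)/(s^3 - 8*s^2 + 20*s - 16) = (s - 3)/(s - 4)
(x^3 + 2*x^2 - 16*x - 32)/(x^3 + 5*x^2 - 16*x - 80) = (x + 2)/(x + 5)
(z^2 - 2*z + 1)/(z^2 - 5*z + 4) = (z - 1)/(z - 4)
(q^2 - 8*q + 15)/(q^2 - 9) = (q - 5)/(q + 3)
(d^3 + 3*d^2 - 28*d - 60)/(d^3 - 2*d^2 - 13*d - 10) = (d + 6)/(d + 1)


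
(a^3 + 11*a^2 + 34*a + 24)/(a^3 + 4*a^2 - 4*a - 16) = (a^2 + 7*a + 6)/(a^2 - 4)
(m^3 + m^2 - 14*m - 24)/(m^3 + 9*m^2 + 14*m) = (m^2 - m - 12)/(m*(m + 7))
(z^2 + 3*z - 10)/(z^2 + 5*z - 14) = (z + 5)/(z + 7)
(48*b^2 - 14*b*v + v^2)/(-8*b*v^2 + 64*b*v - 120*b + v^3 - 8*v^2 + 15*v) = (-6*b + v)/(v^2 - 8*v + 15)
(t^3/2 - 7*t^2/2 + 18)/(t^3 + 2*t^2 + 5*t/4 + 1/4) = 2*(t^3 - 7*t^2 + 36)/(4*t^3 + 8*t^2 + 5*t + 1)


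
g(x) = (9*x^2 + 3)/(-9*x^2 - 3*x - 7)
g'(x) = 18*x/(-9*x^2 - 3*x - 7) + (18*x + 3)*(9*x^2 + 3)/(-9*x^2 - 3*x - 7)^2 = 9*(-3*x^2 - 8*x + 1)/(81*x^4 + 54*x^3 + 135*x^2 + 42*x + 49)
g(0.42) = -0.47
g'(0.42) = -0.27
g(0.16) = -0.42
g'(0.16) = -0.05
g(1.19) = -0.68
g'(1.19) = -0.21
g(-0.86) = -0.87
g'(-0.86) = 0.42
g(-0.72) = -0.81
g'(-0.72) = 0.52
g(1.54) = -0.74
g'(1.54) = -0.15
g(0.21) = -0.42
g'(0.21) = -0.11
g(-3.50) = -1.06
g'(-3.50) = -0.01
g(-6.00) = -1.04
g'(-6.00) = -0.00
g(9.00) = -0.96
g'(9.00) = 0.00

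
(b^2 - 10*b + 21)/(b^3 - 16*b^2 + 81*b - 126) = 1/(b - 6)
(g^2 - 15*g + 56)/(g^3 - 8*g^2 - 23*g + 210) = (g - 8)/(g^2 - g - 30)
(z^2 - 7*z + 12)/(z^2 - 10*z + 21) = (z - 4)/(z - 7)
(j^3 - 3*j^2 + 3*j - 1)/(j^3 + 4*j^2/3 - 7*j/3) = 3*(j^2 - 2*j + 1)/(j*(3*j + 7))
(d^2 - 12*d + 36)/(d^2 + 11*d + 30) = (d^2 - 12*d + 36)/(d^2 + 11*d + 30)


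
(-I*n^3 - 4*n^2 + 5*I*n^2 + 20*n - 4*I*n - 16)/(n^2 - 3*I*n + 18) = (-I*n^3 + n^2*(-4 + 5*I) + 4*n*(5 - I) - 16)/(n^2 - 3*I*n + 18)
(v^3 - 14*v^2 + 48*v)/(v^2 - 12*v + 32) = v*(v - 6)/(v - 4)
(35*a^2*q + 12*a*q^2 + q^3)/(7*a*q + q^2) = 5*a + q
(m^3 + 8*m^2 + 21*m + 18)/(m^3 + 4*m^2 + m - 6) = (m + 3)/(m - 1)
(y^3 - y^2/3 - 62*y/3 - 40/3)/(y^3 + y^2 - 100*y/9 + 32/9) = 3*(3*y^2 - 13*y - 10)/(9*y^2 - 27*y + 8)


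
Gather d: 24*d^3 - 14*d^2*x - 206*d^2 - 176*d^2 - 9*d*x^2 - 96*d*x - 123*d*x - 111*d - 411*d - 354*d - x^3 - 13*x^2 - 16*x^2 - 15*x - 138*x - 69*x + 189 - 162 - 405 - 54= 24*d^3 + d^2*(-14*x - 382) + d*(-9*x^2 - 219*x - 876) - x^3 - 29*x^2 - 222*x - 432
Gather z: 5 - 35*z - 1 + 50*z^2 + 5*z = 50*z^2 - 30*z + 4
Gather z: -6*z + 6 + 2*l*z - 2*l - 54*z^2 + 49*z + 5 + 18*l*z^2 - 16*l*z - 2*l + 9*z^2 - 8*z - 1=-4*l + z^2*(18*l - 45) + z*(35 - 14*l) + 10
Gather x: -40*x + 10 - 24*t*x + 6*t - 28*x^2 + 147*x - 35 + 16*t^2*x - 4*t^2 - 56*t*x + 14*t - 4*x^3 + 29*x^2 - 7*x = -4*t^2 + 20*t - 4*x^3 + x^2 + x*(16*t^2 - 80*t + 100) - 25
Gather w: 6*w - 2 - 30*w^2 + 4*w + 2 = -30*w^2 + 10*w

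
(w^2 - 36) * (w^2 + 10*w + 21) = w^4 + 10*w^3 - 15*w^2 - 360*w - 756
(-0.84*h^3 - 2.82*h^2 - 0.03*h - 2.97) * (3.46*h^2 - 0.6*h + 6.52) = -2.9064*h^5 - 9.2532*h^4 - 3.8886*h^3 - 28.6446*h^2 + 1.5864*h - 19.3644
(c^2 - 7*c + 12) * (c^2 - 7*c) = c^4 - 14*c^3 + 61*c^2 - 84*c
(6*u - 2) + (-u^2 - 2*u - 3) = -u^2 + 4*u - 5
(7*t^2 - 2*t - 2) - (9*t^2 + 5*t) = -2*t^2 - 7*t - 2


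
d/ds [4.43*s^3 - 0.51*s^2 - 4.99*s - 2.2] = 13.29*s^2 - 1.02*s - 4.99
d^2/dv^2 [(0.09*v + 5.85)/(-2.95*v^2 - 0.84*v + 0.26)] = (-(0.09*v + 5.85)*(5.9*v + 0.84)*(11.8*v + 1.68) + (1.593*v + 34.6662)*(2.95*v^2 + 0.84*v - 0.26))/(2.95*v^2 + 0.84*v - 0.26)^3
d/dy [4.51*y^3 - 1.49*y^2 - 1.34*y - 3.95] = 13.53*y^2 - 2.98*y - 1.34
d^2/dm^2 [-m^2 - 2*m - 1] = -2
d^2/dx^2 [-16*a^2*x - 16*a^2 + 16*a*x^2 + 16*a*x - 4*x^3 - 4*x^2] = 32*a - 24*x - 8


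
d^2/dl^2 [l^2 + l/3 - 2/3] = 2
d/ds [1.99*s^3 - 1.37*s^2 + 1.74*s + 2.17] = 5.97*s^2 - 2.74*s + 1.74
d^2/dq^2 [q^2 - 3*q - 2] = 2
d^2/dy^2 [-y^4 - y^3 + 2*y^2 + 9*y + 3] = -12*y^2 - 6*y + 4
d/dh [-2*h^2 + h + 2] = 1 - 4*h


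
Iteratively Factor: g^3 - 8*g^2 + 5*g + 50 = (g - 5)*(g^2 - 3*g - 10) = (g - 5)^2*(g + 2)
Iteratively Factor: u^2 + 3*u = (u)*(u + 3)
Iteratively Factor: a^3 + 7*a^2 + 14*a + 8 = (a + 1)*(a^2 + 6*a + 8) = (a + 1)*(a + 4)*(a + 2)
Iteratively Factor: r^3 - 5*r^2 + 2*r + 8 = (r - 4)*(r^2 - r - 2) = (r - 4)*(r + 1)*(r - 2)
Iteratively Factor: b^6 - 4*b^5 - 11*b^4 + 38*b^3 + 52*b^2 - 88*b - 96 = (b - 2)*(b^5 - 2*b^4 - 15*b^3 + 8*b^2 + 68*b + 48) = (b - 2)*(b + 1)*(b^4 - 3*b^3 - 12*b^2 + 20*b + 48) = (b - 3)*(b - 2)*(b + 1)*(b^3 - 12*b - 16) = (b - 3)*(b - 2)*(b + 1)*(b + 2)*(b^2 - 2*b - 8) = (b - 3)*(b - 2)*(b + 1)*(b + 2)^2*(b - 4)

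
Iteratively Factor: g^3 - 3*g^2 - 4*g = (g)*(g^2 - 3*g - 4) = g*(g + 1)*(g - 4)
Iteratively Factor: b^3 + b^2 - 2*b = (b + 2)*(b^2 - b) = (b - 1)*(b + 2)*(b)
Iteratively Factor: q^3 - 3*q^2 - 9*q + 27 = (q - 3)*(q^2 - 9) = (q - 3)*(q + 3)*(q - 3)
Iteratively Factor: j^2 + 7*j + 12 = (j + 3)*(j + 4)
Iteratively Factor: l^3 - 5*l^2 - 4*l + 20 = (l - 5)*(l^2 - 4) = (l - 5)*(l + 2)*(l - 2)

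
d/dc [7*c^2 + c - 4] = 14*c + 1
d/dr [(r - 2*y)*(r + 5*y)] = 2*r + 3*y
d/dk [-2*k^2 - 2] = -4*k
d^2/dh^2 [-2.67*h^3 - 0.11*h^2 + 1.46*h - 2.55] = -16.02*h - 0.22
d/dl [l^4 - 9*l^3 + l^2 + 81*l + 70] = 4*l^3 - 27*l^2 + 2*l + 81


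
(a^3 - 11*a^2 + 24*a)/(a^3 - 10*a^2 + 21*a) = (a - 8)/(a - 7)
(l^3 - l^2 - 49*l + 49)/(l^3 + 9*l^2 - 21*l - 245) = (l^2 - 8*l + 7)/(l^2 + 2*l - 35)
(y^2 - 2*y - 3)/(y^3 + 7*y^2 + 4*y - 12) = (y^2 - 2*y - 3)/(y^3 + 7*y^2 + 4*y - 12)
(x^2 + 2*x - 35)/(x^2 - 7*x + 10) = (x + 7)/(x - 2)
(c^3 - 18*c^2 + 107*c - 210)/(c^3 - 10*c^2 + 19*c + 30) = (c - 7)/(c + 1)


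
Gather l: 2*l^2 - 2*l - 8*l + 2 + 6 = 2*l^2 - 10*l + 8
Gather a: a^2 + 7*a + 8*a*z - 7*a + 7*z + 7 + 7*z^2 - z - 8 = a^2 + 8*a*z + 7*z^2 + 6*z - 1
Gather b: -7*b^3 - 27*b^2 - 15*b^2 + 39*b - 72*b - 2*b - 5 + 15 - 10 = -7*b^3 - 42*b^2 - 35*b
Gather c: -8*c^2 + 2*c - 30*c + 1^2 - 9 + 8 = -8*c^2 - 28*c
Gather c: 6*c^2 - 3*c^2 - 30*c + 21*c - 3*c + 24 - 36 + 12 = 3*c^2 - 12*c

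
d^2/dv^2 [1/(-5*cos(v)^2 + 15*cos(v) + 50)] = (-4*sin(v)^4 + 51*sin(v)^2 + 75*cos(v)/4 + 9*cos(3*v)/4 - 9)/(5*(sin(v)^2 + 3*cos(v) + 9)^3)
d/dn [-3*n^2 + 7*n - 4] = 7 - 6*n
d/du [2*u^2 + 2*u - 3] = 4*u + 2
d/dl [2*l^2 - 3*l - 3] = 4*l - 3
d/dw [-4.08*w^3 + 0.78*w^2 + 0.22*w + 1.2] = -12.24*w^2 + 1.56*w + 0.22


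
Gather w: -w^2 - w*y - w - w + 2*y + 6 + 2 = -w^2 + w*(-y - 2) + 2*y + 8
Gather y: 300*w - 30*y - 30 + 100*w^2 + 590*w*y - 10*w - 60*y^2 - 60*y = 100*w^2 + 290*w - 60*y^2 + y*(590*w - 90) - 30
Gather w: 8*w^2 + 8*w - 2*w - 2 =8*w^2 + 6*w - 2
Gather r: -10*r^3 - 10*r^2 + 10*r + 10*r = -10*r^3 - 10*r^2 + 20*r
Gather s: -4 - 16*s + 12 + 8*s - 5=3 - 8*s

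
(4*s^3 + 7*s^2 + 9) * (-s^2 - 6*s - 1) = -4*s^5 - 31*s^4 - 46*s^3 - 16*s^2 - 54*s - 9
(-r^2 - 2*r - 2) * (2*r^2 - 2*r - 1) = -2*r^4 - 2*r^3 + r^2 + 6*r + 2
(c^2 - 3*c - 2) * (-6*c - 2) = -6*c^3 + 16*c^2 + 18*c + 4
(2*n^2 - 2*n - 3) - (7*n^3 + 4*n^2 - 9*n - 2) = -7*n^3 - 2*n^2 + 7*n - 1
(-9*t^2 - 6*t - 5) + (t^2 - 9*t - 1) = -8*t^2 - 15*t - 6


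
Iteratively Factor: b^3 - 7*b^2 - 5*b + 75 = (b - 5)*(b^2 - 2*b - 15) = (b - 5)*(b + 3)*(b - 5)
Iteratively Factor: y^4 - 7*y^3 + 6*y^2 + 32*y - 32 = (y + 2)*(y^3 - 9*y^2 + 24*y - 16) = (y - 4)*(y + 2)*(y^2 - 5*y + 4) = (y - 4)*(y - 1)*(y + 2)*(y - 4)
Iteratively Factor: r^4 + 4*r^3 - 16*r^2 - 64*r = (r)*(r^3 + 4*r^2 - 16*r - 64) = r*(r + 4)*(r^2 - 16) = r*(r + 4)^2*(r - 4)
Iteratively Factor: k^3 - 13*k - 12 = (k + 3)*(k^2 - 3*k - 4) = (k - 4)*(k + 3)*(k + 1)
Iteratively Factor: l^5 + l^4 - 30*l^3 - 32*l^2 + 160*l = (l - 5)*(l^4 + 6*l^3 - 32*l) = l*(l - 5)*(l^3 + 6*l^2 - 32) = l*(l - 5)*(l + 4)*(l^2 + 2*l - 8) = l*(l - 5)*(l - 2)*(l + 4)*(l + 4)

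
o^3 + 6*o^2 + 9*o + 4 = (o + 1)^2*(o + 4)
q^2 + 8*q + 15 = (q + 3)*(q + 5)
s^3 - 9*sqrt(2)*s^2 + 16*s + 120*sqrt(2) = (s - 6*sqrt(2))*(s - 5*sqrt(2))*(s + 2*sqrt(2))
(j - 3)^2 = j^2 - 6*j + 9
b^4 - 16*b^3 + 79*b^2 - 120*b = b*(b - 8)*(b - 5)*(b - 3)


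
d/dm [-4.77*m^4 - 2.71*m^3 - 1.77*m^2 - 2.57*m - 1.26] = -19.08*m^3 - 8.13*m^2 - 3.54*m - 2.57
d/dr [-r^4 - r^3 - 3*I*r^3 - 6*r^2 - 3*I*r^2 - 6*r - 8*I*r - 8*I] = -4*r^3 - 3*r^2*(1 + 3*I) - 6*r*(2 + I) - 6 - 8*I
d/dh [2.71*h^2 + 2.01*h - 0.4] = 5.42*h + 2.01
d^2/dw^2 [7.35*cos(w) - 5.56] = -7.35*cos(w)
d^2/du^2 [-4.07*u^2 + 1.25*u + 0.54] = -8.14000000000000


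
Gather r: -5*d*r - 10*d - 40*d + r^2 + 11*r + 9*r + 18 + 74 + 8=-50*d + r^2 + r*(20 - 5*d) + 100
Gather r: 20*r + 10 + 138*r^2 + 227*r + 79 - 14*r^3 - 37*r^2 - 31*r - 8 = -14*r^3 + 101*r^2 + 216*r + 81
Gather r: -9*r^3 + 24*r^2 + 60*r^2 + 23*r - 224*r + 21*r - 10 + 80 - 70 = -9*r^3 + 84*r^2 - 180*r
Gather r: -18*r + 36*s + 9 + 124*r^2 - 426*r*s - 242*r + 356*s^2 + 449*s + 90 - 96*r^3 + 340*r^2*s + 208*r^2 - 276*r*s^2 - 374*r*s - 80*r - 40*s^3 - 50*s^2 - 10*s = -96*r^3 + r^2*(340*s + 332) + r*(-276*s^2 - 800*s - 340) - 40*s^3 + 306*s^2 + 475*s + 99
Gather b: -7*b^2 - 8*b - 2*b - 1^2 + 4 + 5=-7*b^2 - 10*b + 8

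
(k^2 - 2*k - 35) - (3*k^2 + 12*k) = -2*k^2 - 14*k - 35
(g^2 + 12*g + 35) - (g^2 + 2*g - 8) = 10*g + 43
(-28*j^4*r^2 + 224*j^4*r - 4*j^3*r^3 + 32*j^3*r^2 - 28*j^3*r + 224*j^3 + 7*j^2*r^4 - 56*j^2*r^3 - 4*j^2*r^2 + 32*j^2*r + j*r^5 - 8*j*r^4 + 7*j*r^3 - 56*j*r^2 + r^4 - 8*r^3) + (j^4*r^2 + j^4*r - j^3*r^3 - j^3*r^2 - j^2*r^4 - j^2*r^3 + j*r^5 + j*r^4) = -27*j^4*r^2 + 225*j^4*r - 5*j^3*r^3 + 31*j^3*r^2 - 28*j^3*r + 224*j^3 + 6*j^2*r^4 - 57*j^2*r^3 - 4*j^2*r^2 + 32*j^2*r + 2*j*r^5 - 7*j*r^4 + 7*j*r^3 - 56*j*r^2 + r^4 - 8*r^3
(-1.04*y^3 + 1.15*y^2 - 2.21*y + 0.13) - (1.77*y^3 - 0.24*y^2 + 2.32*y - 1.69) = -2.81*y^3 + 1.39*y^2 - 4.53*y + 1.82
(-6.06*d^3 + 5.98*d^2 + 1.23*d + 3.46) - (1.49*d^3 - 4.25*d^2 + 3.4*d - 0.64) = -7.55*d^3 + 10.23*d^2 - 2.17*d + 4.1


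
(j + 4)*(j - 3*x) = j^2 - 3*j*x + 4*j - 12*x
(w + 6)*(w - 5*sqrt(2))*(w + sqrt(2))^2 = w^4 - 3*sqrt(2)*w^3 + 6*w^3 - 18*sqrt(2)*w^2 - 18*w^2 - 108*w - 10*sqrt(2)*w - 60*sqrt(2)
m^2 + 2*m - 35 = (m - 5)*(m + 7)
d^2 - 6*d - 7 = (d - 7)*(d + 1)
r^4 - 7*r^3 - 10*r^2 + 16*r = r*(r - 8)*(r - 1)*(r + 2)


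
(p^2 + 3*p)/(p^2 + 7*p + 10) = p*(p + 3)/(p^2 + 7*p + 10)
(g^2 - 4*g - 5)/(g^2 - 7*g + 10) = (g + 1)/(g - 2)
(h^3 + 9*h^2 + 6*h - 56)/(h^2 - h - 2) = (h^2 + 11*h + 28)/(h + 1)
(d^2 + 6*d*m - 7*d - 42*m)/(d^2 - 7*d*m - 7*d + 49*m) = (d + 6*m)/(d - 7*m)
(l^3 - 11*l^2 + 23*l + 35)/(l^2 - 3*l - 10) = (l^2 - 6*l - 7)/(l + 2)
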